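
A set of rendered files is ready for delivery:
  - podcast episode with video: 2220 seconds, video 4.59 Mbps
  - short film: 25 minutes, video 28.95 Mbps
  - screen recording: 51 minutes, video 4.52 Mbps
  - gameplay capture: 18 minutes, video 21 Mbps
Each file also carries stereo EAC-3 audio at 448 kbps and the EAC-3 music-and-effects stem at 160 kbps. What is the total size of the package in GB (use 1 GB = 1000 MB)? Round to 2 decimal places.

Audio total: 448 + 160 = 608 kbps = 0.608 Mbps.
podcast episode with video: 5.198 Mbps × 2220 s = 11539.6 Mb
short film: 29.558 Mbps × 1500 s = 44337.0 Mb
screen recording: 5.128 Mbps × 3060 s = 15691.7 Mb
gameplay capture: 21.608 Mbps × 1080 s = 23336.6 Mb
Total: 94904.9 Mb = 11863.1 MB.
= 11.86 GB.

11.86 GB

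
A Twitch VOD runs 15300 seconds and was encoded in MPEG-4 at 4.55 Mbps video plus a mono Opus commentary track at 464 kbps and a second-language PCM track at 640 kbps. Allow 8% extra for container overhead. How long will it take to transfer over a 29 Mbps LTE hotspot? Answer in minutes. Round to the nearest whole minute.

54 minutes

Audio total: 464 + 640 = 1104 kbps = 1.104 Mbps.
Total bitrate: 5.654 Mbps.
File: 5.654 Mbps × 15300 s = 86506.2 Mb.
With 8% container overhead: ×1.08. → 93426.7 Mb.
At 29 Mbps: 93426.7 / 29 = 3221.6 s ≈ 53.7 minutes.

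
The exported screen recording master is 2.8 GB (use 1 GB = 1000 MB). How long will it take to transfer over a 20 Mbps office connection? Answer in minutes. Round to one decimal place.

18.7 minutes

File: 2.8 GB = 22400.0 Mb.
At 20 Mbps: 22400.0 / 20 = 1120.0 s ≈ 18.7 minutes.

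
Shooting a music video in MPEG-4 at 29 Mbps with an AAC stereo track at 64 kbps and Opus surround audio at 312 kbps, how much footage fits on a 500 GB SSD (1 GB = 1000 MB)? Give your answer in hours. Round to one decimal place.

Audio total: 64 + 312 = 376 kbps = 0.376 Mbps.
Total bitrate: 29 + 0.376 = 29.376 Mbps.
Capacity: 500 GB = 4,000,000 Mb.
Recording time: 4,000,000 / 29.376 = 136,166 s ≈ 37.8 hours.

37.8 hours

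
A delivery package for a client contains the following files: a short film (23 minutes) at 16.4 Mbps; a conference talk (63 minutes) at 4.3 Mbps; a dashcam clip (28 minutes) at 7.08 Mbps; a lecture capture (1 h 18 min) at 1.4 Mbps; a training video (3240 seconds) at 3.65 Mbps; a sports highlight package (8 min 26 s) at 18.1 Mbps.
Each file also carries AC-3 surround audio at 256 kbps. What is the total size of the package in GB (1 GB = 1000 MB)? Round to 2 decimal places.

10.28 GB

Audio: 256 kbps = 0.256 Mbps.
short film: 16.656 Mbps × 1380 s = 22985.3 Mb
conference talk: 4.556 Mbps × 3780 s = 17221.7 Mb
dashcam clip: 7.336 Mbps × 1680 s = 12324.5 Mb
lecture capture: 1.656 Mbps × 4680 s = 7750.1 Mb
training video: 3.906 Mbps × 3240 s = 12655.4 Mb
sports highlight package: 18.356 Mbps × 506 s = 9288.1 Mb
Total: 82225.1 Mb = 10278.1 MB.
= 10.28 GB.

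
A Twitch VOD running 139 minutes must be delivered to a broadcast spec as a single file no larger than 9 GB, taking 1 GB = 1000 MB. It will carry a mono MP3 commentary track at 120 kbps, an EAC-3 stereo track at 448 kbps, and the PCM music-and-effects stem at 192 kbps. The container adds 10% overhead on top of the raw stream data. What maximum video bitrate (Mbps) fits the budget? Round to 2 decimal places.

Budget: 9 GB = 72000.0 Mb.
Stream payload after overhead: 72000.0 / 1.10 = 65454.5 Mb.
139 min = 8340 s
Total bitrate budget: 65454.5 Mb / 8340 s = 7.848 Mbps.
Audio total: 120 + 448 + 192 = 760 kbps = 0.760 Mbps.
Video: 7.848 − 0.760 = 7.088 Mbps.

7.09 Mbps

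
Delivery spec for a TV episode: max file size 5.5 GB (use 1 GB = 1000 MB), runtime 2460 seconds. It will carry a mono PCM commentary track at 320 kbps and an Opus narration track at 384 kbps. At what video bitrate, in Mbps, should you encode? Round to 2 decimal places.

17.18 Mbps

Budget: 5.5 GB = 44000.0 Mb.
Total bitrate budget: 44000.0 Mb / 2460 s = 17.886 Mbps.
Audio total: 320 + 384 = 704 kbps = 0.704 Mbps.
Video: 17.886 − 0.704 = 17.182 Mbps.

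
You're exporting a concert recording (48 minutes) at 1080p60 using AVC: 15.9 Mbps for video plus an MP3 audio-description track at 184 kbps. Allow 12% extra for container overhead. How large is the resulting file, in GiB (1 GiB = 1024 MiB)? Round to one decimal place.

6.0 GiB

48 min = 2880 s
Audio: 184 kbps = 0.184 Mbps.
Total bitrate: 15.9 + 0.184 = 16.084 Mbps.
Stream data: 16.084 Mbps × 2880 s = 46321.9 Mb.
With 12% container overhead: ×1.12.
51,881 Mb = 6,485,068,800 bytes ÷ 1,073,741,824 = 6.040 GiB.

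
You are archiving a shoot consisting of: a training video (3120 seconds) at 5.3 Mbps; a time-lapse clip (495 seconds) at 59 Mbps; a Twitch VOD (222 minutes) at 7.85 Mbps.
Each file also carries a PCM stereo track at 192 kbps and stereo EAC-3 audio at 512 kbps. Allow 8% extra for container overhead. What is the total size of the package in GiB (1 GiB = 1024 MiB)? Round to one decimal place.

20.4 GiB

Audio total: 192 + 512 = 704 kbps = 0.704 Mbps.
training video: 6.004 Mbps × 3120 s × 1.08 = 20231.1 Mb
time-lapse clip: 59.704 Mbps × 495 s × 1.08 = 31917.8 Mb
Twitch VOD: 8.554 Mbps × 13320 s × 1.08 = 123054.4 Mb
Total: 175203.3 Mb = 21900.4 MB.
= 20.40 GiB.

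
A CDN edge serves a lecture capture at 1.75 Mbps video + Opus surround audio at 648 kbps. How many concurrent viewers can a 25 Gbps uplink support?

10425

Audio: 648 kbps = 0.648 Mbps.
Per-viewer media rate: 2.398 Mbps.
25 Gbps = 25,000 Mbps; 25,000 / 2.398 = 10425.35 → 10425 viewers.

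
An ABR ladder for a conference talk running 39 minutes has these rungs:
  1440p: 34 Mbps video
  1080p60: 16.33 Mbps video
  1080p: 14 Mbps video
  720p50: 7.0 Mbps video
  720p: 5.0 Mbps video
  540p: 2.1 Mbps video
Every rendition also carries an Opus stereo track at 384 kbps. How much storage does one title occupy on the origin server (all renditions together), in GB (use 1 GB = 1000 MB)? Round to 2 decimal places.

23.61 GB

39 min = 2340 s
Audio: 384 kbps = 0.384 Mbps.
Sum of rendition bitrates: (34+0.384) + (16.33+0.384) + (14+0.384) + (7.0+0.384) + (5.0+0.384) + (2.1+0.384) = 80.734 Mbps.
× 2340 s = 188,918 Mb = 23,615 MB = 23.61 GB.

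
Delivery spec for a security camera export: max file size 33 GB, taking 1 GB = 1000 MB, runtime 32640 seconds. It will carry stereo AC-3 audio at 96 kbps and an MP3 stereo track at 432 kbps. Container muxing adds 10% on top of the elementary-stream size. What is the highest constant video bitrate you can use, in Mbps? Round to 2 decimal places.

Budget: 33 GB = 264000.0 Mb.
Stream payload after overhead: 264000.0 / 1.10 = 240000.0 Mb.
Total bitrate budget: 240000.0 Mb / 32640 s = 7.353 Mbps.
Audio total: 96 + 432 = 528 kbps = 0.528 Mbps.
Video: 7.353 − 0.528 = 6.825 Mbps.

6.82 Mbps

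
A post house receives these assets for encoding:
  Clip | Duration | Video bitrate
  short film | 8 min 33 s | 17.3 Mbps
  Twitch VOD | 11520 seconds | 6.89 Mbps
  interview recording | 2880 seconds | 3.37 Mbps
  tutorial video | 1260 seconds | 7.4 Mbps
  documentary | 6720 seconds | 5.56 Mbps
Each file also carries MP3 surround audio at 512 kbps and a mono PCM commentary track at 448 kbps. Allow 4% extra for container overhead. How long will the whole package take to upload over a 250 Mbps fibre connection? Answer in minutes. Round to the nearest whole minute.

12 minutes

Audio total: 512 + 448 = 960 kbps = 0.960 Mbps.
short film: 18.260 Mbps × 513 s × 1.04 = 9742.1 Mb
Twitch VOD: 7.850 Mbps × 11520 s × 1.04 = 94049.3 Mb
interview recording: 4.330 Mbps × 2880 s × 1.04 = 12969.2 Mb
tutorial video: 8.360 Mbps × 1260 s × 1.04 = 10954.9 Mb
documentary: 6.520 Mbps × 6720 s × 1.04 = 45567.0 Mb
Total: 173282.5 Mb = 21660.3 MB.
At 250 Mbps: 173282.5 / 250 = 693 s ≈ 11.6 minutes.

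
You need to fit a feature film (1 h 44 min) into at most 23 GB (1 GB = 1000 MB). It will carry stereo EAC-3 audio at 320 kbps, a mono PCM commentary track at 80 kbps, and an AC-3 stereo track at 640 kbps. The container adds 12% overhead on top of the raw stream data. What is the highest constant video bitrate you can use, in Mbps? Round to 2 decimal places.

Budget: 23 GB = 184000.0 Mb.
Stream payload after overhead: 184000.0 / 1.12 = 164285.7 Mb.
1 h 44 min = 104 min = 6240 s
Total bitrate budget: 164285.7 Mb / 6240 s = 26.328 Mbps.
Audio total: 320 + 80 + 640 = 1040 kbps = 1.040 Mbps.
Video: 26.328 − 1.040 = 25.288 Mbps.

25.29 Mbps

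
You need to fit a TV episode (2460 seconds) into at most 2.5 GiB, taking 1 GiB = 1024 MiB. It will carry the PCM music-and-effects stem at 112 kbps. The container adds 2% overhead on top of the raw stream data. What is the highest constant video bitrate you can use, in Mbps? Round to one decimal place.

Budget: 2.5 GiB = 21474.8 Mb.
Stream payload after overhead: 21474.8 / 1.02 = 21053.8 Mb.
Total bitrate budget: 21053.8 Mb / 2460 s = 8.558 Mbps.
Audio: 112 kbps = 0.112 Mbps.
Video: 8.558 − 0.112 = 8.446 Mbps.

8.4 Mbps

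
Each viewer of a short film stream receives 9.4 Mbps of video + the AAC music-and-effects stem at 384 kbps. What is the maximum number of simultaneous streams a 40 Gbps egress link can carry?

Audio: 384 kbps = 0.384 Mbps.
Per-viewer media rate: 9.784 Mbps.
40 Gbps = 40,000 Mbps; 40,000 / 9.784 = 4088.31 → 4088 viewers.

4088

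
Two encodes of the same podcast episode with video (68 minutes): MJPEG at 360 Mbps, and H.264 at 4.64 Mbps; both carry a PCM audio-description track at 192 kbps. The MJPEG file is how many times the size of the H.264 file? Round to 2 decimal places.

74.54

68 min = 4080 s
Audio: 192 kbps = 0.192 Mbps.
MJPEG: 360.192 Mbps × 4080 s = 1469583.4 Mb = 183.698 GB.
H.264: 4.832 Mbps × 4080 s = 19714.6 Mb = 2.464 GB.
Ratio: 183.698 / 2.464 = 74.543.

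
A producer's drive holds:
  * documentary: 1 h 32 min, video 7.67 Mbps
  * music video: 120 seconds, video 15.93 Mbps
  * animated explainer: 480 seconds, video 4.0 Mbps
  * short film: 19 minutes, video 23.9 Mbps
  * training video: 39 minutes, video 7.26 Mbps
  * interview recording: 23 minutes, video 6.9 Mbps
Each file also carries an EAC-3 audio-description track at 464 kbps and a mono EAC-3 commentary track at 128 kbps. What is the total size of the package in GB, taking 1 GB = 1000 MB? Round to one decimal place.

Audio total: 464 + 128 = 592 kbps = 0.592 Mbps.
documentary: 8.262 Mbps × 5520 s = 45606.2 Mb
music video: 16.522 Mbps × 120 s = 1982.6 Mb
animated explainer: 4.592 Mbps × 480 s = 2204.2 Mb
short film: 24.492 Mbps × 1140 s = 27920.9 Mb
training video: 7.852 Mbps × 2340 s = 18373.7 Mb
interview recording: 7.492 Mbps × 1380 s = 10339.0 Mb
Total: 106426.6 Mb = 13303.3 MB.
= 13.30 GB.

13.3 GB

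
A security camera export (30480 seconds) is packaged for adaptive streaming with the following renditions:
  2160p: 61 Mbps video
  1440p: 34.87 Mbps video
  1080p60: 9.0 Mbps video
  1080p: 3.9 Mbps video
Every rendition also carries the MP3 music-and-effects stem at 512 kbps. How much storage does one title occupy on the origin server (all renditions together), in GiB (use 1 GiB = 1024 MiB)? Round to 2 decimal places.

393.22 GiB

Audio: 512 kbps = 0.512 Mbps.
Sum of rendition bitrates: (61+0.512) + (34.87+0.512) + (9.0+0.512) + (3.9+0.512) = 110.818 Mbps.
× 30480 s = 3,377,733 Mb = 422,217 MB = 393.2 GiB.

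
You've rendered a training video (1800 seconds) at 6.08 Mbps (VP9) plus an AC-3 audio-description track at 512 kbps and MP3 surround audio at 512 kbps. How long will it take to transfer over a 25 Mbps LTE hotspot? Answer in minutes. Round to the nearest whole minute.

9 minutes

Audio total: 512 + 512 = 1024 kbps = 1.024 Mbps.
Total bitrate: 7.104 Mbps.
File: 7.104 Mbps × 1800 s = 12787.2 Mb.
At 25 Mbps: 12787.2 / 25 = 511.5 s ≈ 8.52 minutes.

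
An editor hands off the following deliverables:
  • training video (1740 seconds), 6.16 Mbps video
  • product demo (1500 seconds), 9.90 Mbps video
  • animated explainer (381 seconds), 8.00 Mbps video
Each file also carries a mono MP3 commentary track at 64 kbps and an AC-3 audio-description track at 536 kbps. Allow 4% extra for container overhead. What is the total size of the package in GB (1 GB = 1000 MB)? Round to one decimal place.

4.0 GB

Audio total: 64 + 536 = 600 kbps = 0.600 Mbps.
training video: 6.760 Mbps × 1740 s × 1.04 = 12232.9 Mb
product demo: 10.500 Mbps × 1500 s × 1.04 = 16380.0 Mb
animated explainer: 8.600 Mbps × 381 s × 1.04 = 3407.7 Mb
Total: 32020.6 Mb = 4002.6 MB.
= 4.003 GB.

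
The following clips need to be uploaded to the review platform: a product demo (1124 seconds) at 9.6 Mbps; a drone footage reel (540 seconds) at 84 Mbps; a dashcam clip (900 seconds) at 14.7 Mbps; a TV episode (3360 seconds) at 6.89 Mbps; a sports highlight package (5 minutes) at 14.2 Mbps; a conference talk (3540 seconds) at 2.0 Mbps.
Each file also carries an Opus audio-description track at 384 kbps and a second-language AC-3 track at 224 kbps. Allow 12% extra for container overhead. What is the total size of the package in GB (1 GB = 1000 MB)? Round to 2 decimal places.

15.37 GB

Audio total: 384 + 224 = 608 kbps = 0.608 Mbps.
product demo: 10.208 Mbps × 1124 s × 1.12 = 12850.6 Mb
drone footage reel: 84.608 Mbps × 540 s × 1.12 = 51170.9 Mb
dashcam clip: 15.308 Mbps × 900 s × 1.12 = 15430.5 Mb
TV episode: 7.498 Mbps × 3360 s × 1.12 = 28216.5 Mb
sports highlight package: 14.808 Mbps × 300 s × 1.12 = 4975.5 Mb
conference talk: 2.608 Mbps × 3540 s × 1.12 = 10340.2 Mb
Total: 122984.2 Mb = 15373.0 MB.
= 15.37 GB.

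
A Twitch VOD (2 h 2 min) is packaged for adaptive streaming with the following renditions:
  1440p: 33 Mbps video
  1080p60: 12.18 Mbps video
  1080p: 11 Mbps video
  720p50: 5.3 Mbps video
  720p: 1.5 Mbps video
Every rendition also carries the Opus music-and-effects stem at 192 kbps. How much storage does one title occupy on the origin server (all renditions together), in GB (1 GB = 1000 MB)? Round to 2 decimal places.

2 h 2 min = 122 min = 7320 s
Audio: 192 kbps = 0.192 Mbps.
Sum of rendition bitrates: (33+0.192) + (12.18+0.192) + (11+0.192) + (5.3+0.192) + (1.5+0.192) = 63.940 Mbps.
× 7320 s = 468,041 Mb = 58,505 MB = 58.51 GB.

58.51 GB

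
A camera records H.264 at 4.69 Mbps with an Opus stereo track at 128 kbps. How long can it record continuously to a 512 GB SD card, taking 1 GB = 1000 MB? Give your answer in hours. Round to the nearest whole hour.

236 hours

Audio: 128 kbps = 0.128 Mbps.
Total bitrate: 4.69 + 0.128 = 4.818 Mbps.
Capacity: 512 GB = 4,096,000 Mb.
Recording time: 4,096,000 / 4.818 = 850,145 s ≈ 236 hours.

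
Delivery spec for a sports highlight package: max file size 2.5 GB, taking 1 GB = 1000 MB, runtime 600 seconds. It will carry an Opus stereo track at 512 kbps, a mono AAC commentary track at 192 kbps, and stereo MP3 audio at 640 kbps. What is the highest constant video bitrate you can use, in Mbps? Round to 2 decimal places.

Budget: 2.5 GB = 20000.0 Mb.
Total bitrate budget: 20000.0 Mb / 600 s = 33.333 Mbps.
Audio total: 512 + 192 + 640 = 1344 kbps = 1.344 Mbps.
Video: 33.333 − 1.344 = 31.989 Mbps.

31.99 Mbps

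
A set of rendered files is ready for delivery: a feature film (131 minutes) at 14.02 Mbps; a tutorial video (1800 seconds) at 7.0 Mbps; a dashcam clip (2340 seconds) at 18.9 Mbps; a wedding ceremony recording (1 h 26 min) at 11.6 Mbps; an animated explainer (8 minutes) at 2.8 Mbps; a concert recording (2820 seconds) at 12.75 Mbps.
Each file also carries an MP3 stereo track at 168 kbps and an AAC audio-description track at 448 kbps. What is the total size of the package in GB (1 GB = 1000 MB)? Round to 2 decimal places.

34.60 GB

Audio total: 168 + 448 = 616 kbps = 0.616 Mbps.
feature film: 14.636 Mbps × 7860 s = 115039.0 Mb
tutorial video: 7.616 Mbps × 1800 s = 13708.8 Mb
dashcam clip: 19.516 Mbps × 2340 s = 45667.4 Mb
wedding ceremony recording: 12.216 Mbps × 5160 s = 63034.6 Mb
animated explainer: 3.416 Mbps × 480 s = 1639.7 Mb
concert recording: 13.366 Mbps × 2820 s = 37692.1 Mb
Total: 276781.6 Mb = 34597.7 MB.
= 34.60 GB.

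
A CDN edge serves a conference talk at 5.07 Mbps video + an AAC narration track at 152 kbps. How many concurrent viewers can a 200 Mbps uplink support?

38

Audio: 152 kbps = 0.152 Mbps.
Per-viewer media rate: 5.222 Mbps.
200 Mbps = 200.0 Mbps; 200.0 / 5.222 = 38.30 → 38 viewers.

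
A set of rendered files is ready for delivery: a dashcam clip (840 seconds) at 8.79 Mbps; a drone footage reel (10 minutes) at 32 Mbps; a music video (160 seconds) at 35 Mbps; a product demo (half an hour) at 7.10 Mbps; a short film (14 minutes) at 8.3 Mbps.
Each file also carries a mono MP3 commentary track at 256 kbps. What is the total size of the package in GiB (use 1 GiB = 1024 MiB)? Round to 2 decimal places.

Audio: 256 kbps = 0.256 Mbps.
dashcam clip: 9.046 Mbps × 840 s = 7598.6 Mb
drone footage reel: 32.256 Mbps × 600 s = 19353.6 Mb
music video: 35.256 Mbps × 160 s = 5641.0 Mb
product demo: 7.356 Mbps × 1800 s = 13240.8 Mb
short film: 8.556 Mbps × 840 s = 7187.0 Mb
Total: 53021.0 Mb = 6627.6 MB.
= 6.172 GiB.

6.17 GiB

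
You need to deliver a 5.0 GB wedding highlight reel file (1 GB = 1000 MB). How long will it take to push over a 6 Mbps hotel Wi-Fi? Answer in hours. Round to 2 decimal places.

File: 5.0 GB = 40000.0 Mb.
At 6 Mbps: 40000.0 / 6 = 6666.7 s ≈ 1.85 hours.

1.85 hours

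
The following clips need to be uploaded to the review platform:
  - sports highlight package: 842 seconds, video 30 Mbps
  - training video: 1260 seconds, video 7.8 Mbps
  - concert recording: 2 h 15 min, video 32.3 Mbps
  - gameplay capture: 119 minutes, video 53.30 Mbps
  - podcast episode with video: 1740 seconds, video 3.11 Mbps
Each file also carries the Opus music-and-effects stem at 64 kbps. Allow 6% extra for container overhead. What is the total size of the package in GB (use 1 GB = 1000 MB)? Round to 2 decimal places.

Audio: 64 kbps = 0.064 Mbps.
sports highlight package: 30.064 Mbps × 842 s × 1.06 = 26832.7 Mb
training video: 7.864 Mbps × 1260 s × 1.06 = 10503.2 Mb
concert recording: 32.364 Mbps × 8100 s × 1.06 = 277877.3 Mb
gameplay capture: 53.364 Mbps × 7140 s × 1.06 = 403880.1 Mb
podcast episode with video: 3.174 Mbps × 1740 s × 1.06 = 5854.1 Mb
Total: 724947.4 Mb = 90618.4 MB.
= 90.62 GB.

90.62 GB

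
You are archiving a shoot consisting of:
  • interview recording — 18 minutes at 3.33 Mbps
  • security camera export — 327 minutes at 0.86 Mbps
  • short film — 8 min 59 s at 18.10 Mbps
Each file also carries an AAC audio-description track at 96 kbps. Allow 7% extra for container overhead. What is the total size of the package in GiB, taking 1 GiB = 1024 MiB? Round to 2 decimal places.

4.02 GiB

Audio: 96 kbps = 0.096 Mbps.
interview recording: 3.426 Mbps × 1080 s × 1.07 = 3959.1 Mb
security camera export: 0.956 Mbps × 19620 s × 1.07 = 20069.7 Mb
short film: 18.196 Mbps × 539 s × 1.07 = 10494.2 Mb
Total: 34523.0 Mb = 4315.4 MB.
= 4.019 GiB.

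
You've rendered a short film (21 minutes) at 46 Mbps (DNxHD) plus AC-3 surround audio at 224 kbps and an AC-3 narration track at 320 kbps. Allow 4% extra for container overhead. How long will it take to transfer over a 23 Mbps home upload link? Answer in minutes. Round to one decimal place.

44.2 minutes

21 min = 1260 s
Audio total: 224 + 320 = 544 kbps = 0.544 Mbps.
Total bitrate: 46.544 Mbps.
File: 46.544 Mbps × 1260 s = 58645.4 Mb.
With 4% container overhead: ×1.04. → 60991.3 Mb.
At 23 Mbps: 60991.3 / 23 = 2651.8 s ≈ 44.2 minutes.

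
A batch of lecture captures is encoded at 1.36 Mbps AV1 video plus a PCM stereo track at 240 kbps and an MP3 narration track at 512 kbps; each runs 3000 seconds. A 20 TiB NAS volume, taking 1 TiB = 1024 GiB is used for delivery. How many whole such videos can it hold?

Audio total: 240 + 512 = 752 kbps = 0.752 Mbps.
Total bitrate: 2.112 Mbps.
Per item: 2.112 Mbps × 3000 s = 6,336 Mb = 792.0 MB.
Capacity: 20 TiB = 175,921,860 Mb; 27765.45 items → 27765 complete.

27765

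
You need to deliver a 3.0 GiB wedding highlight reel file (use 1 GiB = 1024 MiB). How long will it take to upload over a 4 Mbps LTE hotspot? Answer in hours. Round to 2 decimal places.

1.79 hours

File: 3.0 GiB = 25769.8 Mb.
At 4 Mbps: 25769.8 / 4 = 6442.5 s ≈ 1.79 hours.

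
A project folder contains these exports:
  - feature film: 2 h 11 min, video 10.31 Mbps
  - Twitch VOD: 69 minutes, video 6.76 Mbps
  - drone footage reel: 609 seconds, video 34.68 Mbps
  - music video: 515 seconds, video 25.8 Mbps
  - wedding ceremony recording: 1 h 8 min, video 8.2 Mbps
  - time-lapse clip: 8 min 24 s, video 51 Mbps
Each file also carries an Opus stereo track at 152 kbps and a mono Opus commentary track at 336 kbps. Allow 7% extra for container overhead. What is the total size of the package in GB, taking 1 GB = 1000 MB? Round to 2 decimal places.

Audio total: 152 + 336 = 488 kbps = 0.488 Mbps.
feature film: 10.798 Mbps × 7860 s × 1.07 = 90813.3 Mb
Twitch VOD: 7.248 Mbps × 4140 s × 1.07 = 32107.2 Mb
drone footage reel: 35.168 Mbps × 609 s × 1.07 = 22916.5 Mb
music video: 26.288 Mbps × 515 s × 1.07 = 14486.0 Mb
wedding ceremony recording: 8.688 Mbps × 4080 s × 1.07 = 37928.3 Mb
time-lapse clip: 51.488 Mbps × 504 s × 1.07 = 27766.4 Mb
Total: 226017.8 Mb = 28252.2 MB.
= 28.25 GB.

28.25 GB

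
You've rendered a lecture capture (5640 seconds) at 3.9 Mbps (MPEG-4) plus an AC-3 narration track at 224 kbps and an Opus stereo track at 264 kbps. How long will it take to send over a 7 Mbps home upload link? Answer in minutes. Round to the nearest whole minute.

59 minutes

Audio total: 224 + 264 = 488 kbps = 0.488 Mbps.
Total bitrate: 4.388 Mbps.
File: 4.388 Mbps × 5640 s = 24748.3 Mb.
At 7 Mbps: 24748.3 / 7 = 3535.5 s ≈ 58.9 minutes.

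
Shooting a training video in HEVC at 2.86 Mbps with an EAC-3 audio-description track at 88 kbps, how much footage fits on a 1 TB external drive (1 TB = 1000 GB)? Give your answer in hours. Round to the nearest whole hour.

Audio: 88 kbps = 0.088 Mbps.
Total bitrate: 2.86 + 0.088 = 2.948 Mbps.
Capacity: 1 TB = 8,000,000 Mb.
Recording time: 8,000,000 / 2.948 = 2,713,704 s ≈ 754 hours.

754 hours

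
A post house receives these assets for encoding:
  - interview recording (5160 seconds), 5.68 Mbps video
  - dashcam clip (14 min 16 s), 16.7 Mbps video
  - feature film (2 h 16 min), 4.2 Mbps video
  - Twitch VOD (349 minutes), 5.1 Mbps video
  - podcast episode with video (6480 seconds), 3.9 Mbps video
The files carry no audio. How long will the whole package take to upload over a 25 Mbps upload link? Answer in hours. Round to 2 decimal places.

interview recording: 5.680 Mbps × 5160 s = 29308.8 Mb
dashcam clip: 16.700 Mbps × 856 s = 14295.2 Mb
feature film: 4.200 Mbps × 8160 s = 34272.0 Mb
Twitch VOD: 5.100 Mbps × 20940 s = 106794.0 Mb
podcast episode with video: 3.900 Mbps × 6480 s = 25272.0 Mb
Total: 209942.0 Mb = 26242.8 MB.
At 25 Mbps: 209942.0 / 25 = 8398 s ≈ 2.33 hours.

2.33 hours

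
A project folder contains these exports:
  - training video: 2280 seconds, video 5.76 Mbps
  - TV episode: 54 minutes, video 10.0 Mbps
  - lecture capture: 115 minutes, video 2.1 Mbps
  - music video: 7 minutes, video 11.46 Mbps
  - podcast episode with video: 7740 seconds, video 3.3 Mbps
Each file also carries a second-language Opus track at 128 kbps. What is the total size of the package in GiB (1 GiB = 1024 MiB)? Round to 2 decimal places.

Audio: 128 kbps = 0.128 Mbps.
training video: 5.888 Mbps × 2280 s = 13424.6 Mb
TV episode: 10.128 Mbps × 3240 s = 32814.7 Mb
lecture capture: 2.228 Mbps × 6900 s = 15373.2 Mb
music video: 11.588 Mbps × 420 s = 4867.0 Mb
podcast episode with video: 3.428 Mbps × 7740 s = 26532.7 Mb
Total: 93012.2 Mb = 11626.5 MB.
= 10.83 GiB.

10.83 GiB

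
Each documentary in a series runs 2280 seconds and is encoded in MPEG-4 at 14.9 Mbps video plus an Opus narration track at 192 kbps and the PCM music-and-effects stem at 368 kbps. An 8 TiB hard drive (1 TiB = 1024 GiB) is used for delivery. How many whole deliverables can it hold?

Audio total: 192 + 368 = 560 kbps = 0.560 Mbps.
Total bitrate: 15.460 Mbps.
Per item: 15.460 Mbps × 2280 s = 35,249 Mb = 4,406 MB.
Capacity: 8 TiB = 70,368,744 Mb; 1996.34 items → 1996 complete.

1996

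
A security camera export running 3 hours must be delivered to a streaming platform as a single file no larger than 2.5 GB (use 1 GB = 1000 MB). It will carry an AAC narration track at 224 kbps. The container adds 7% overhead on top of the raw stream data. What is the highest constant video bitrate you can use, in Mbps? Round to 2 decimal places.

Budget: 2.5 GB = 20000.0 Mb.
Stream payload after overhead: 20000.0 / 1.07 = 18691.6 Mb.
3 h = 10800 s
Total bitrate budget: 18691.6 Mb / 10800 s = 1.731 Mbps.
Audio: 224 kbps = 0.224 Mbps.
Video: 1.731 − 0.224 = 1.507 Mbps.

1.51 Mbps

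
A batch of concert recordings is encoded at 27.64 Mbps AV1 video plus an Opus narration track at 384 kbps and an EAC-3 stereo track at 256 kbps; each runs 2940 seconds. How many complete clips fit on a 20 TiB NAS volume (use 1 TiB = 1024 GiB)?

2115

Audio total: 384 + 256 = 640 kbps = 0.640 Mbps.
Total bitrate: 28.280 Mbps.
Per item: 28.280 Mbps × 2940 s = 83,143 Mb = 10,393 MB.
Capacity: 20 TiB = 175,921,860 Mb; 2115.89 items → 2115 complete.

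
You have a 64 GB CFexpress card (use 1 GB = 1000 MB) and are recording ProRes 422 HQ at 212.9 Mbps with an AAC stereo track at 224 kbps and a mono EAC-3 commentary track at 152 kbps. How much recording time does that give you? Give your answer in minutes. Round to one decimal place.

Audio total: 224 + 152 = 376 kbps = 0.376 Mbps.
Total bitrate: 212.9 + 0.376 = 213.276 Mbps.
Capacity: 64 GB = 512,000 Mb.
Recording time: 512,000 / 213.276 = 2,401 s ≈ 40.0 minutes.

40.0 minutes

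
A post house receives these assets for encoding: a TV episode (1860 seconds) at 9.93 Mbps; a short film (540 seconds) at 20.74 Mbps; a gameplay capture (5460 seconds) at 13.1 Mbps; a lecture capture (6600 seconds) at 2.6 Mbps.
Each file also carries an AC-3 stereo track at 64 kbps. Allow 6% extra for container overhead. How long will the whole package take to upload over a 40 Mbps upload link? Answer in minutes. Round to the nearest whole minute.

Audio: 64 kbps = 0.064 Mbps.
TV episode: 9.994 Mbps × 1860 s × 1.06 = 19704.2 Mb
short film: 20.804 Mbps × 540 s × 1.06 = 11908.2 Mb
gameplay capture: 13.164 Mbps × 5460 s × 1.06 = 76188.0 Mb
lecture capture: 2.664 Mbps × 6600 s × 1.06 = 18637.3 Mb
Total: 126437.7 Mb = 15804.7 MB.
At 40 Mbps: 126437.7 / 40 = 3161 s ≈ 52.7 minutes.

53 minutes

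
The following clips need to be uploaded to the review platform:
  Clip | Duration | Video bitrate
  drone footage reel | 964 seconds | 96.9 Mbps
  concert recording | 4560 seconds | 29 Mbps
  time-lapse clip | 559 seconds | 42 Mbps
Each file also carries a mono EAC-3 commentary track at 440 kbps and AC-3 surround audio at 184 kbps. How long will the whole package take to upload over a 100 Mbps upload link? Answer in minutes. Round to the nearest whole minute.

Audio total: 440 + 184 = 624 kbps = 0.624 Mbps.
drone footage reel: 97.524 Mbps × 964 s = 94013.1 Mb
concert recording: 29.624 Mbps × 4560 s = 135085.4 Mb
time-lapse clip: 42.624 Mbps × 559 s = 23826.8 Mb
Total: 252925.4 Mb = 31615.7 MB.
At 100 Mbps: 252925.4 / 100 = 2529 s ≈ 42.2 minutes.

42 minutes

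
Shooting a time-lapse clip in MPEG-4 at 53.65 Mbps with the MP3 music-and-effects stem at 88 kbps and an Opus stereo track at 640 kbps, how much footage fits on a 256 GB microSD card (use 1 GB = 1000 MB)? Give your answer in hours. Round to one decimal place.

Audio total: 88 + 640 = 728 kbps = 0.728 Mbps.
Total bitrate: 53.65 + 0.728 = 54.378 Mbps.
Capacity: 256 GB = 2,048,000 Mb.
Recording time: 2,048,000 / 54.378 = 37,662 s ≈ 10.5 hours.

10.5 hours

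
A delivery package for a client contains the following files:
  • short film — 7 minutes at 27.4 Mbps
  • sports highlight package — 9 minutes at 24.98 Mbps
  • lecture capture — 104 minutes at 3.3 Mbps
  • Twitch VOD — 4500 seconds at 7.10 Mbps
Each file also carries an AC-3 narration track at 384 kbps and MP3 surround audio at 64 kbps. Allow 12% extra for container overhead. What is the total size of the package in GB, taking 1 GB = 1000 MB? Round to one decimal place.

Audio total: 384 + 64 = 448 kbps = 0.448 Mbps.
short film: 27.848 Mbps × 420 s × 1.12 = 13099.7 Mb
sports highlight package: 25.428 Mbps × 540 s × 1.12 = 15378.9 Mb
lecture capture: 3.748 Mbps × 6240 s × 1.12 = 26194.0 Mb
Twitch VOD: 7.548 Mbps × 4500 s × 1.12 = 38041.9 Mb
Total: 92714.5 Mb = 11589.3 MB.
= 11.59 GB.

11.6 GB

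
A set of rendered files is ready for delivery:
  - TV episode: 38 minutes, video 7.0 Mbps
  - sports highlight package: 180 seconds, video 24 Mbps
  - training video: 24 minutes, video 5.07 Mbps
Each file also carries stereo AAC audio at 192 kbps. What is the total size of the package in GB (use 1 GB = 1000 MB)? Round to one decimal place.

3.5 GB

Audio: 192 kbps = 0.192 Mbps.
TV episode: 7.192 Mbps × 2280 s = 16397.8 Mb
sports highlight package: 24.192 Mbps × 180 s = 4354.6 Mb
training video: 5.262 Mbps × 1440 s = 7577.3 Mb
Total: 28329.6 Mb = 3541.2 MB.
= 3.541 GB.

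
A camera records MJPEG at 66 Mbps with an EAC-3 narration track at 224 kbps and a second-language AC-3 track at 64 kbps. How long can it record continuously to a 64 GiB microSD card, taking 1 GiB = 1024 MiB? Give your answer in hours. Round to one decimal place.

2.3 hours

Audio total: 224 + 64 = 288 kbps = 0.288 Mbps.
Total bitrate: 66 + 0.288 = 66.288 Mbps.
Capacity: 64 GiB = 549,756 Mb.
Recording time: 549,756 / 66.288 = 8,293 s ≈ 2.30 hours.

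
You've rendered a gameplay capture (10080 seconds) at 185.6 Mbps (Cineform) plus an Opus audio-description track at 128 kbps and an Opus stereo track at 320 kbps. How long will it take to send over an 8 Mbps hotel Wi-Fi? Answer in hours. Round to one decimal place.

Audio total: 128 + 320 = 448 kbps = 0.448 Mbps.
Total bitrate: 186.048 Mbps.
File: 186.048 Mbps × 10080 s = 1875363.8 Mb.
At 8 Mbps: 1875363.8 / 8 = 234420.5 s ≈ 65.1 hours.

65.1 hours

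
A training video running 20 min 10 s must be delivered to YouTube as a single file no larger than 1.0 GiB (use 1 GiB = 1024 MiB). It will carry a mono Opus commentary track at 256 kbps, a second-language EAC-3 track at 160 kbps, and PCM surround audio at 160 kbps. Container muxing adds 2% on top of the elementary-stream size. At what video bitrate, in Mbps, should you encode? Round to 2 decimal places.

Budget: 1.0 GiB = 8589.9 Mb.
Stream payload after overhead: 8589.9 / 1.02 = 8421.5 Mb.
20 min 10 s = 1210 s
Total bitrate budget: 8421.5 Mb / 1210 s = 6.960 Mbps.
Audio total: 256 + 160 + 160 = 576 kbps = 0.576 Mbps.
Video: 6.960 − 0.576 = 6.384 Mbps.

6.38 Mbps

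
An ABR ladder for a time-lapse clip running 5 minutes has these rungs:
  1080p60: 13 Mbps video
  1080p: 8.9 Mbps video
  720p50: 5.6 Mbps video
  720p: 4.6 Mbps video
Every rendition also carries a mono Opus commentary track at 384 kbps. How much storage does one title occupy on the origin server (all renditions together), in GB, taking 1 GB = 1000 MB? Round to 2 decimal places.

5 min = 300 s
Audio: 384 kbps = 0.384 Mbps.
Sum of rendition bitrates: (13+0.384) + (8.9+0.384) + (5.6+0.384) + (4.6+0.384) = 33.636 Mbps.
× 300 s = 10,091 Mb = 1,261 MB = 1.261 GB.

1.26 GB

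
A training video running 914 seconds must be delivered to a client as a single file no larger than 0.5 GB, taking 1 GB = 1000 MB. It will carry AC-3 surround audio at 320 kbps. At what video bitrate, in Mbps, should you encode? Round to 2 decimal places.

Budget: 0.5 GB = 4000.0 Mb.
Total bitrate budget: 4000.0 Mb / 914 s = 4.376 Mbps.
Audio: 320 kbps = 0.320 Mbps.
Video: 4.376 − 0.320 = 4.056 Mbps.

4.06 Mbps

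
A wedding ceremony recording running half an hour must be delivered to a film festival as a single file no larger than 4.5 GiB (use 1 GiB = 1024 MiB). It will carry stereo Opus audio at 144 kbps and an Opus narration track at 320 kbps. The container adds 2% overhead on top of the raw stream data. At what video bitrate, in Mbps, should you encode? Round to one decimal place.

Budget: 4.5 GiB = 38654.7 Mb.
Stream payload after overhead: 38654.7 / 1.02 = 37896.8 Mb.
30 min = 1800 s
Total bitrate budget: 37896.8 Mb / 1800 s = 21.054 Mbps.
Audio total: 144 + 320 = 464 kbps = 0.464 Mbps.
Video: 21.054 − 0.464 = 20.590 Mbps.

20.6 Mbps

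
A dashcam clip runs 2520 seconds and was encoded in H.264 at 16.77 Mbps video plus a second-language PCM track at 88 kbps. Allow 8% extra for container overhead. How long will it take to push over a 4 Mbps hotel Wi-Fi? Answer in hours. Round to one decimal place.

Audio: 88 kbps = 0.088 Mbps.
Total bitrate: 16.858 Mbps.
File: 16.858 Mbps × 2520 s = 42482.2 Mb.
With 8% container overhead: ×1.08. → 45880.7 Mb.
At 4 Mbps: 45880.7 / 4 = 11470.2 s ≈ 3.19 hours.

3.2 hours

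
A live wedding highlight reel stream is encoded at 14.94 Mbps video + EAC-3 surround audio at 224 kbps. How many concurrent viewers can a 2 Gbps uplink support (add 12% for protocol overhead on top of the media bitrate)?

117

Audio: 224 kbps = 0.224 Mbps.
Per-viewer media rate: 15.164 Mbps.
On the wire with 12% overhead: 16.984 Mbps.
2 Gbps = 2,000 Mbps; 2,000 / 16.984 = 117.76 → 117 viewers.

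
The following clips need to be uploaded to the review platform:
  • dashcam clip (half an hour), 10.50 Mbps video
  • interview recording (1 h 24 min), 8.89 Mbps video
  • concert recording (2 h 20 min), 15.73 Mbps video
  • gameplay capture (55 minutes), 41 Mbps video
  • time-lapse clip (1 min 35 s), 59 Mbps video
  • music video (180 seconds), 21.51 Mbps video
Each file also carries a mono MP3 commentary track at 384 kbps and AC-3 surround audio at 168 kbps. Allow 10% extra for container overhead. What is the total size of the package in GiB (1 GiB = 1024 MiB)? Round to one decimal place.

44.9 GiB

Audio total: 384 + 168 = 552 kbps = 0.552 Mbps.
dashcam clip: 11.052 Mbps × 1800 s × 1.10 = 21883.0 Mb
interview recording: 9.442 Mbps × 5040 s × 1.10 = 52346.4 Mb
concert recording: 16.282 Mbps × 8400 s × 1.10 = 150445.7 Mb
gameplay capture: 41.552 Mbps × 3300 s × 1.10 = 150833.8 Mb
time-lapse clip: 59.552 Mbps × 95 s × 1.10 = 6223.2 Mb
music video: 22.062 Mbps × 180 s × 1.10 = 4368.3 Mb
Total: 386100.3 Mb = 48262.5 MB.
= 44.95 GiB.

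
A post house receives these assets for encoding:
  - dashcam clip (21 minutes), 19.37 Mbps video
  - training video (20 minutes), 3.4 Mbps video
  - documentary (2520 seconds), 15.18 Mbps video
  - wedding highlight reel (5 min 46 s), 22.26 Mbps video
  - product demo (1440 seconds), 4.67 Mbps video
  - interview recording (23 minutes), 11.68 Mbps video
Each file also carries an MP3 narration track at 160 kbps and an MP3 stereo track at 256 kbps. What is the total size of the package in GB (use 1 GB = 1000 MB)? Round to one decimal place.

12.6 GB

Audio total: 160 + 256 = 416 kbps = 0.416 Mbps.
dashcam clip: 19.786 Mbps × 1260 s = 24930.4 Mb
training video: 3.816 Mbps × 1200 s = 4579.2 Mb
documentary: 15.596 Mbps × 2520 s = 39301.9 Mb
wedding highlight reel: 22.676 Mbps × 346 s = 7845.9 Mb
product demo: 5.086 Mbps × 1440 s = 7323.8 Mb
interview recording: 12.096 Mbps × 1380 s = 16692.5 Mb
Total: 100673.7 Mb = 12584.2 MB.
= 12.58 GB.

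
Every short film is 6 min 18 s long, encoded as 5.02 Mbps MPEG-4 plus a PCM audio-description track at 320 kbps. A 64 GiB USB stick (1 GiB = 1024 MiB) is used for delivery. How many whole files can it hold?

272

6 min 18 s = 378 s
Audio: 320 kbps = 0.320 Mbps.
Total bitrate: 5.340 Mbps.
Per item: 5.340 Mbps × 378 s = 2,019 Mb = 252.3 MB.
Capacity: 64 GiB = 549,756 Mb; 272.36 items → 272 complete.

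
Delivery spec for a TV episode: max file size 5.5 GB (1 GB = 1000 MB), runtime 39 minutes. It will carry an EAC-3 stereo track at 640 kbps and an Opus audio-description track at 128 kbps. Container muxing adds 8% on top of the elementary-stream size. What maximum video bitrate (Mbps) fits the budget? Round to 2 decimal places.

Budget: 5.5 GB = 44000.0 Mb.
Stream payload after overhead: 44000.0 / 1.08 = 40740.7 Mb.
39 min = 2340 s
Total bitrate budget: 40740.7 Mb / 2340 s = 17.411 Mbps.
Audio total: 640 + 128 = 768 kbps = 0.768 Mbps.
Video: 17.411 − 0.768 = 16.643 Mbps.

16.64 Mbps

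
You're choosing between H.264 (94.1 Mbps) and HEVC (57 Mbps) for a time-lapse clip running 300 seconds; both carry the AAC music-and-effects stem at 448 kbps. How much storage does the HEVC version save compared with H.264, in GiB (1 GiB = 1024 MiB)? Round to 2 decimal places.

Audio: 448 kbps = 0.448 Mbps.
H.264: 94.548 Mbps × 300 s = 28364.4 Mb = 3.302 GiB.
HEVC: 57.448 Mbps × 300 s = 17234.4 Mb = 2.006 GiB.
Saving: 3.302 − 2.006 = 1.296 GiB.

1.30 GiB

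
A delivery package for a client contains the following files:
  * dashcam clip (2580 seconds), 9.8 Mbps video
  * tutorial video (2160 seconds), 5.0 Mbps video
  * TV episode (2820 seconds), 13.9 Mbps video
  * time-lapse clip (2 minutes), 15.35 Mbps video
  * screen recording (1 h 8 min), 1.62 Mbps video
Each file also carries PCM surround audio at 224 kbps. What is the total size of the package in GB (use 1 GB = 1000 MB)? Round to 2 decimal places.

Audio: 224 kbps = 0.224 Mbps.
dashcam clip: 10.024 Mbps × 2580 s = 25861.9 Mb
tutorial video: 5.224 Mbps × 2160 s = 11283.8 Mb
TV episode: 14.124 Mbps × 2820 s = 39829.7 Mb
time-lapse clip: 15.574 Mbps × 120 s = 1868.9 Mb
screen recording: 1.844 Mbps × 4080 s = 7523.5 Mb
Total: 86367.8 Mb = 10796.0 MB.
= 10.80 GB.

10.80 GB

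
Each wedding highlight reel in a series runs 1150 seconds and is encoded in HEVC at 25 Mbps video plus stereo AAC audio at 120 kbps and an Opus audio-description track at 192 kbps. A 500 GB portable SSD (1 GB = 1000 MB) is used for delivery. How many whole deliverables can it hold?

Audio total: 120 + 192 = 312 kbps = 0.312 Mbps.
Total bitrate: 25.312 Mbps.
Per item: 25.312 Mbps × 1150 s = 29,109 Mb = 3,639 MB.
Capacity: 500 GB = 4,000,000 Mb; 137.42 items → 137 complete.

137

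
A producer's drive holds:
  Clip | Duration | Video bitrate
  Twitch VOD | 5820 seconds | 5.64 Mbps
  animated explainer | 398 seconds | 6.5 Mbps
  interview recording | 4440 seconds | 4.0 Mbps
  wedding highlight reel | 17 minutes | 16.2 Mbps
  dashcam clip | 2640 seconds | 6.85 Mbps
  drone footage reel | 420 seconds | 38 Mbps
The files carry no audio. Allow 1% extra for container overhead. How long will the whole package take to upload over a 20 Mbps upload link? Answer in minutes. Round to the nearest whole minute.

87 minutes

Twitch VOD: 5.640 Mbps × 5820 s × 1.01 = 33153.0 Mb
animated explainer: 6.500 Mbps × 398 s × 1.01 = 2612.9 Mb
interview recording: 4.000 Mbps × 4440 s × 1.01 = 17937.6 Mb
wedding highlight reel: 16.200 Mbps × 1020 s × 1.01 = 16689.2 Mb
dashcam clip: 6.850 Mbps × 2640 s × 1.01 = 18264.8 Mb
drone footage reel: 38.000 Mbps × 420 s × 1.01 = 16119.6 Mb
Total: 104777.2 Mb = 13097.1 MB.
At 20 Mbps: 104777.2 / 20 = 5239 s ≈ 87.3 minutes.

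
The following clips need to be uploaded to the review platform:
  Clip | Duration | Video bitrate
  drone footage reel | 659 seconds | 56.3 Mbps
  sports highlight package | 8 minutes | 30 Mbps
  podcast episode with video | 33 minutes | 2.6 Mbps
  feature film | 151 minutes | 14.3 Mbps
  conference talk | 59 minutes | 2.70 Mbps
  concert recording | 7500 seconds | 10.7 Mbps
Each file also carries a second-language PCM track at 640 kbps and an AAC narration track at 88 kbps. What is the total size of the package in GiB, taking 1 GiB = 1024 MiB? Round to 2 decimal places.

Audio total: 640 + 88 = 728 kbps = 0.728 Mbps.
drone footage reel: 57.028 Mbps × 659 s = 37581.5 Mb
sports highlight package: 30.728 Mbps × 480 s = 14749.4 Mb
podcast episode with video: 3.328 Mbps × 1980 s = 6589.4 Mb
feature film: 15.028 Mbps × 9060 s = 136153.7 Mb
conference talk: 3.428 Mbps × 3540 s = 12135.1 Mb
concert recording: 11.428 Mbps × 7500 s = 85710.0 Mb
Total: 292919.1 Mb = 36614.9 MB.
= 34.10 GiB.

34.10 GiB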